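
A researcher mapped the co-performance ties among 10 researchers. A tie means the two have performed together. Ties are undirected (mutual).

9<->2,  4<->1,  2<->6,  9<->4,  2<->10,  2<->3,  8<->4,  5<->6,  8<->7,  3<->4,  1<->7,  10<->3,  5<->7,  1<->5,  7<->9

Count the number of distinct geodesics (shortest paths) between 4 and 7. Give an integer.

3

The shortest distance is 2. The length-2 paths are: 4–1–7; 4–8–7; 4–9–7.
That gives 3 distinct shortest paths.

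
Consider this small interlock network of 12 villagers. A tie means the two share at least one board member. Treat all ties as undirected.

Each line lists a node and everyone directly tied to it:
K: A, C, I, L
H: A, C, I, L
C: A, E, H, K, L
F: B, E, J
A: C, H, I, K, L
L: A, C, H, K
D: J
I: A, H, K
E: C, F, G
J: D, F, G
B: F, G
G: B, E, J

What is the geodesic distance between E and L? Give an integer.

2

One shortest route is E – C – L, which uses 2 edges, and E and L are not directly tied, so nothing shorter exists. So d(E,L) = 2.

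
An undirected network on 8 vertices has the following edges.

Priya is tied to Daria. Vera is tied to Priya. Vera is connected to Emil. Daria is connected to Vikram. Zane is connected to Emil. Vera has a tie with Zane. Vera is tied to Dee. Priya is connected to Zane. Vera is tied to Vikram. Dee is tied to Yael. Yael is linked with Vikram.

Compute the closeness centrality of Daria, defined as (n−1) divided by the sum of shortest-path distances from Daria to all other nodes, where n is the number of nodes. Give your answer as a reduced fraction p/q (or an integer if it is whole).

Distances from Daria: Dee:3, Emil:3, Priya:1, Vera:2, Vikram:1, Yael:2, Zane:2. Sum = 14.
n = 8, so closeness = 7/14 = 1/2.

1/2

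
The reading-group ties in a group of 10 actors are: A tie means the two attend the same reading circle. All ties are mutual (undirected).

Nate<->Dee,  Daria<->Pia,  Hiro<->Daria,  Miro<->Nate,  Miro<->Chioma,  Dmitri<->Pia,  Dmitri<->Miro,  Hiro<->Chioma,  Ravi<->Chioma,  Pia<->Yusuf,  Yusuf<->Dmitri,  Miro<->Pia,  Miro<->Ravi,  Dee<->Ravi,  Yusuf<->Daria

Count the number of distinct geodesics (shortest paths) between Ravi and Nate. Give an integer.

The shortest distance is 2. The length-2 paths are: Ravi–Miro–Nate; Ravi–Dee–Nate.
That gives 2 distinct shortest paths.

2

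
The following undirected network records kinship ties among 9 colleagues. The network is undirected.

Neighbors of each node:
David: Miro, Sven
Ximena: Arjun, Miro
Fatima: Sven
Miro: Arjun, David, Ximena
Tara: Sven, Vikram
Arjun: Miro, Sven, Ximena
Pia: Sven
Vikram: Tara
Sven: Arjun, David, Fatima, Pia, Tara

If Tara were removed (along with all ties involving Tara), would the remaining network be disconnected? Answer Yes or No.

Removing Tara leaves {Vikram} with no path to {Arjun, David, Fatima, Miro, Pia, Sven, and Ximena}, so the network splits into 2 components. Tara is a cut vertex.

Yes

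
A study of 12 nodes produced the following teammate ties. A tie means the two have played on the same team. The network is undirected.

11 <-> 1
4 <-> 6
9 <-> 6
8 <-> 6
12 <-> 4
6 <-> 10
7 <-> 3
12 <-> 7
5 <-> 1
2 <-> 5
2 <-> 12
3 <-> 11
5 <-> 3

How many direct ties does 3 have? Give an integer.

3 is directly tied to 5, 7, and 11. That is 3 neighbors, so the degree of 3 is 3.

3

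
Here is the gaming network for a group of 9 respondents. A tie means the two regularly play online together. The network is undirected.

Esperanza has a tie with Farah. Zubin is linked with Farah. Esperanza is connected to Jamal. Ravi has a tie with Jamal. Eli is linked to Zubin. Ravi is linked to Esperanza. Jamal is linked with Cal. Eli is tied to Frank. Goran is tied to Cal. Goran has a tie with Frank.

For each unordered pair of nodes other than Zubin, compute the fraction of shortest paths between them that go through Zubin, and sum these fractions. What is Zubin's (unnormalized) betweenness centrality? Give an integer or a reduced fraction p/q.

Pairs whose geodesics pass through Zubin — Ravi–Eli: 1; Esperanza–Eli: 1; Esperanza–Frank: 1/2; Farah–Eli: 1; Farah–Frank: 1; Farah–Goran: 1/2; Eli–Jamal: 1/2.
All other pairs contribute 0.
Summing the contributions gives betweenness(Zubin) = 11/2.

11/2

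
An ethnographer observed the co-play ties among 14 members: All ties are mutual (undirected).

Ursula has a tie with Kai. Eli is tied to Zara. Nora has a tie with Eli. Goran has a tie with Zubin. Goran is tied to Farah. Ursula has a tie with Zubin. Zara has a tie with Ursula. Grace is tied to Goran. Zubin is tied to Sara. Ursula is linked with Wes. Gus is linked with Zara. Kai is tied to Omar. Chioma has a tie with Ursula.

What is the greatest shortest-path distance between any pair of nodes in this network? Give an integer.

Eccentricity of each node (its greatest distance to any other): Chioma:4, Eli:5, Farah:6, Goran:5, Grace:6, Gus:5, Kai:4, Nora:6, Omar:5, Sara:5, Ursula:3, Wes:4, Zara:4, Zubin:4.
The maximum eccentricity is 6, realized for instance by the pair Nora–Grace via Nora – Eli – Zara – Ursula – Zubin – Goran – Grace. So the diameter is 6.

6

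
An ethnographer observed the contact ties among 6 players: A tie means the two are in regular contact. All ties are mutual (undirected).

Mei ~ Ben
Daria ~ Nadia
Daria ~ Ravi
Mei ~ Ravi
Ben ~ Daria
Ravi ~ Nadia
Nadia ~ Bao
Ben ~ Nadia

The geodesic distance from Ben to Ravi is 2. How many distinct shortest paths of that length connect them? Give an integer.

3

The shortest distance is 2. The length-2 paths are: Ben–Mei–Ravi; Ben–Nadia–Ravi; Ben–Daria–Ravi.
That gives 3 distinct shortest paths.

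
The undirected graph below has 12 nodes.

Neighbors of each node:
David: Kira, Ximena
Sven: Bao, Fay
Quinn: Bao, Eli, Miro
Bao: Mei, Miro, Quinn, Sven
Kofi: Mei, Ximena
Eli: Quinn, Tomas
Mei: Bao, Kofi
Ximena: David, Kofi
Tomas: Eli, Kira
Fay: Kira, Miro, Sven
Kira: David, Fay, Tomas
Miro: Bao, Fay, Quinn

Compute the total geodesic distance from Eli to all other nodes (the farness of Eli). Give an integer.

Distances from Eli: Bao:2, David:3, Fay:3, Kira:2, Kofi:4, Mei:3, Miro:2, Quinn:1, Sven:3, Tomas:1, Ximena:4.
Sum = 2 + 3 + 3 + 2 + 4 + 3 + 2 + 1 + 3 + 1 + 4 = 28.

28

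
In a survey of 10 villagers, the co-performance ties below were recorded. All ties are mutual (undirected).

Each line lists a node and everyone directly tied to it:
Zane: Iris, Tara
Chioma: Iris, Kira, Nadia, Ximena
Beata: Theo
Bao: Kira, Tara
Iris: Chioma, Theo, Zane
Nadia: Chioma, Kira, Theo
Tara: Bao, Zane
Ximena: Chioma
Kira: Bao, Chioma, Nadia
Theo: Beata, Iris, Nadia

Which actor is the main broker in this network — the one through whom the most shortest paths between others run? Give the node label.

Chioma

Unnormalized betweenness of each node: Bao:7/2, Beata:0, Chioma:11, Iris:21/2, Kira:15/2, Nadia:6, Tara:2, Theo:9, Ximena:0, Zane:9/2.
Chioma has the largest value, 11, making it the main broker — the node through which the most shortest paths run.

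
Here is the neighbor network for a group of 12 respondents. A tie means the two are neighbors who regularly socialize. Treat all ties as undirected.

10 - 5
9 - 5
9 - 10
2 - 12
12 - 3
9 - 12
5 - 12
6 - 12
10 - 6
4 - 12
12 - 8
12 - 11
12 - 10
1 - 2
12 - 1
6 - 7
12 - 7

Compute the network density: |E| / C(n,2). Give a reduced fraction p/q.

There are 17 edges and 12 nodes, so the maximum possible is C(12,2) = 66.
Density = 17/66.

17/66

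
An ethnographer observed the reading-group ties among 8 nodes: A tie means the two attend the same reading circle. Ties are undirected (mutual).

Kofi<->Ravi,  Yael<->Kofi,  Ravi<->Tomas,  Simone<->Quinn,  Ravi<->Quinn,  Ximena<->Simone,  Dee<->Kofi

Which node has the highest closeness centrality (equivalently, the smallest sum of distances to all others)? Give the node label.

Farness (sum of distances to all others) for each node — Dee:20, Kofi:14, Quinn:14, Ravi:12, Simone:18, Tomas:18, Ximena:24, Yael:20.
The smallest farness is 12, for Ravi, so Ravi has the highest closeness.

Ravi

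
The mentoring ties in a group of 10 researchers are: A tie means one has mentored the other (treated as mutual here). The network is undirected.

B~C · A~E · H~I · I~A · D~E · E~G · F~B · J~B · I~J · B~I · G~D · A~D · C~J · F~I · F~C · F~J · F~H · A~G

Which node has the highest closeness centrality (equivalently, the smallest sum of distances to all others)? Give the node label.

I

Farness (sum of distances to all others) for each node — A:15, B:17, C:22, D:21, E:21, F:16, G:21, H:19, I:13, J:17.
The smallest farness is 13, for I, so I has the highest closeness.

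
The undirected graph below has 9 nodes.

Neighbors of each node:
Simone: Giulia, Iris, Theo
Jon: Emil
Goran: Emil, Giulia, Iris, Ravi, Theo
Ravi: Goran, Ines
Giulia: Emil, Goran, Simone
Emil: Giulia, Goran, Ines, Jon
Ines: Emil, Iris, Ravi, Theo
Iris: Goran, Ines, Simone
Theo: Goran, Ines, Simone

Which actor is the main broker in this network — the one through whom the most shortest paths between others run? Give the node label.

Emil

Unnormalized betweenness of each node: Emil:33/4, Giulia:38/15, Goran:104/15, Ines:71/15, Iris:89/60, Jon:0, Ravi:1/4, Simone:4/3, Theo:89/60.
Emil has the largest value, 33/4, making it the main broker — the node through which the most shortest paths run.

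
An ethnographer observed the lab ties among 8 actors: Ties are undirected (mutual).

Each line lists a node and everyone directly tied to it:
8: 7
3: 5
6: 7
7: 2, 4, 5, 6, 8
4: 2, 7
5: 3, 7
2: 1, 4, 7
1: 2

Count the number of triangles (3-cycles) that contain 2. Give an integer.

1

2's neighbors: 1, 4, and 7.
Neighbor pairs that are themselves tied: 2–4–7. Each forms one triangle with 2, for 1 in total.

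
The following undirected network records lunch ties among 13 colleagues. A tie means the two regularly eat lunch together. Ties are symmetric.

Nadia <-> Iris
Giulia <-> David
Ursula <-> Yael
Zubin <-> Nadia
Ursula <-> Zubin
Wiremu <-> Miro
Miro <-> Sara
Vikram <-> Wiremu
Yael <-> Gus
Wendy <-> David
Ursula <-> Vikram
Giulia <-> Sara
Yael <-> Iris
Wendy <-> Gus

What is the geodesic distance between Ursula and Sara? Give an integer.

One shortest route is Ursula – Vikram – Wiremu – Miro – Sara, which uses 4 edges, and at distance 3 from Ursula we only reach {Miro, Wendy}, which does not include Sara. So d(Ursula,Sara) = 4.

4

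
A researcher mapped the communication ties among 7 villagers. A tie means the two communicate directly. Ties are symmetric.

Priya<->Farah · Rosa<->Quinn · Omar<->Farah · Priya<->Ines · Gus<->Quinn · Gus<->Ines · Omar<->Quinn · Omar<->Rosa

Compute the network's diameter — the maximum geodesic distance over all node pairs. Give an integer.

Eccentricity of each node (its greatest distance to any other): Farah:3, Gus:3, Ines:3, Omar:3, Priya:3, Quinn:3, Rosa:3.
The maximum eccentricity is 3, realized for instance by the pair Ines–Omar via Ines – Priya – Farah – Omar. So the diameter is 3.

3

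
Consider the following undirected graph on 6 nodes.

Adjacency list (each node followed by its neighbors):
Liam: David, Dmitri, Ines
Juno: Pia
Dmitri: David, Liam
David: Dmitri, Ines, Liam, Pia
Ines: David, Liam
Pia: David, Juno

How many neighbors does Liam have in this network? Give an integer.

Liam is directly tied to David, Dmitri, and Ines. That is 3 neighbors, so the degree of Liam is 3.

3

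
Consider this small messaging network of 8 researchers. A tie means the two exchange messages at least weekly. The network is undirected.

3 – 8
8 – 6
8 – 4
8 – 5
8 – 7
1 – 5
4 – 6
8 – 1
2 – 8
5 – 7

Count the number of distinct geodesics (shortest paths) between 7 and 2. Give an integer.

1

The shortest distance is 2, and the only length-2 path is 7–8–2. So there is exactly 1 shortest path.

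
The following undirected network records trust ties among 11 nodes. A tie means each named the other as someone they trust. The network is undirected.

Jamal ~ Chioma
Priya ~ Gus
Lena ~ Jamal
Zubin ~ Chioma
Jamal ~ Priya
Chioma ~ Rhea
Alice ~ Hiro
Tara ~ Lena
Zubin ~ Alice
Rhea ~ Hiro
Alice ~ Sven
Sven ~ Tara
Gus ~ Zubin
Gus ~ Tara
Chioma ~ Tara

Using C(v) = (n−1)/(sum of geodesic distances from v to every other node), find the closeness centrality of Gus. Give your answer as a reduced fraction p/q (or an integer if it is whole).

Distances from Gus: Alice:2, Chioma:2, Hiro:3, Jamal:2, Lena:2, Priya:1, Rhea:3, Sven:2, Tara:1, Zubin:1. Sum = 19.
n = 11, so closeness = 10/19.

10/19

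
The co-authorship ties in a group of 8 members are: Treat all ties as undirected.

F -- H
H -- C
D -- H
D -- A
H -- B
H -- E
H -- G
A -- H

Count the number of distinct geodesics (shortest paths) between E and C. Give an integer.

The shortest distance is 2, and the only length-2 path is E–H–C. So there is exactly 1 shortest path.

1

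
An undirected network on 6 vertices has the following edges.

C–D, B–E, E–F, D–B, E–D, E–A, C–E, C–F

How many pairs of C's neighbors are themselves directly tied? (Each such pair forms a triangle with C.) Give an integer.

2

C's neighbors: D, E, and F.
Neighbor pairs that are themselves tied: C–D–E; C–E–F. Each forms one triangle with C, for 2 in total.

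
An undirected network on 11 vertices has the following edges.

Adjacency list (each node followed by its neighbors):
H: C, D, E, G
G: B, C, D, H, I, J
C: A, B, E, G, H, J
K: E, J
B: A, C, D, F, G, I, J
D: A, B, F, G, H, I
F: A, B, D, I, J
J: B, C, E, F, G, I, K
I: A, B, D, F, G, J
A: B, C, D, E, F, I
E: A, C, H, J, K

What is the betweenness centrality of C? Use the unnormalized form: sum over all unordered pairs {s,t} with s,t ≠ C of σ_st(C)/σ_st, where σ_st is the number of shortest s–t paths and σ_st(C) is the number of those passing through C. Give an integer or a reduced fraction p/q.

127/60

Pairs whose geodesics pass through C — J–H: 1/3; J–A: 1/5; H–A: 1/3; H–B: 1/3; G–E: 1/3; G–A: 1/4; E–B: 1/3.
All other pairs contribute 0.
Summing the contributions gives betweenness(C) = 127/60.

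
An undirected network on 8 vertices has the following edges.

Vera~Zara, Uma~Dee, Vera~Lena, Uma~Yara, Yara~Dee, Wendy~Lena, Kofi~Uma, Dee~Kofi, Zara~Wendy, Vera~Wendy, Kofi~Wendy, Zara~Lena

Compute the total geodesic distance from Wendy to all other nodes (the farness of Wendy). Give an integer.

11

Distances from Wendy: Dee:2, Kofi:1, Lena:1, Uma:2, Vera:1, Yara:3, Zara:1.
Sum = 2 + 1 + 1 + 2 + 1 + 3 + 1 = 11.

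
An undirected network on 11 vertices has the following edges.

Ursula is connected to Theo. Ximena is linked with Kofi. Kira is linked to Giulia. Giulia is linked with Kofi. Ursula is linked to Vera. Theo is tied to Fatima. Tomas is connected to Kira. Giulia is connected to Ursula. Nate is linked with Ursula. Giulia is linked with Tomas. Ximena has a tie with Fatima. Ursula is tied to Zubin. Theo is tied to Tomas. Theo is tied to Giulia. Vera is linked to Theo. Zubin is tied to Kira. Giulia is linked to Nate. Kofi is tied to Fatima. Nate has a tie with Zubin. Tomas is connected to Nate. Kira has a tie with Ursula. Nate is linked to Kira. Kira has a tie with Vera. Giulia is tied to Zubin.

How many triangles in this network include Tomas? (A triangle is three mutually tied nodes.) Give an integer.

Tomas's neighbors: Giulia, Kira, Nate, and Theo.
Neighbor pairs that are themselves tied: Tomas–Giulia–Kira; Tomas–Giulia–Nate; Tomas–Giulia–Theo; Tomas–Kira–Nate. Each forms one triangle with Tomas, for 4 in total.

4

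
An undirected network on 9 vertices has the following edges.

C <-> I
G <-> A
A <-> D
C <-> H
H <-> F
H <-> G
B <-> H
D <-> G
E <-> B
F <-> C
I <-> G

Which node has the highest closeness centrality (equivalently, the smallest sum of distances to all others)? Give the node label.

H

Farness (sum of distances to all others) for each node — A:19, B:17, C:16, D:19, E:24, F:17, G:13, H:12, I:17.
The smallest farness is 12, for H, so H has the highest closeness.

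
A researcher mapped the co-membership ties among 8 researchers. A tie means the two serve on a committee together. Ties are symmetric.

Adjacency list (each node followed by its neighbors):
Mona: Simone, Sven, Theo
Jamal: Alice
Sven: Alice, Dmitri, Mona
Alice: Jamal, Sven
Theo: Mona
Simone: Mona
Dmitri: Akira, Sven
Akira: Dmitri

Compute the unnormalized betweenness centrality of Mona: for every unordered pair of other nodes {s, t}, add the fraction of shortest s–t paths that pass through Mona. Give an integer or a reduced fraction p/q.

11

Pairs whose geodesics pass through Mona — Sven–Theo: 1; Sven–Simone: 1; Theo–Dmitri: 1; Theo–Simone: 1; Theo–Jamal: 1; Theo–Alice: 1; Theo–Akira: 1; Dmitri–Simone: 1; Simone–Jamal: 1; Simone–Alice: 1; Simone–Akira: 1.
All other pairs contribute 0.
Summing the contributions gives betweenness(Mona) = 11.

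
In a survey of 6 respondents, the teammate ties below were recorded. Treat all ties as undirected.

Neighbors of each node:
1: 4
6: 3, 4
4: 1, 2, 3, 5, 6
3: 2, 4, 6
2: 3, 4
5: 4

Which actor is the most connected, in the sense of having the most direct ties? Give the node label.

Degrees — 1:1, 2:2, 3:3, 4:5, 5:1, 6:2.
The maximum is 5, attained only by 4.

4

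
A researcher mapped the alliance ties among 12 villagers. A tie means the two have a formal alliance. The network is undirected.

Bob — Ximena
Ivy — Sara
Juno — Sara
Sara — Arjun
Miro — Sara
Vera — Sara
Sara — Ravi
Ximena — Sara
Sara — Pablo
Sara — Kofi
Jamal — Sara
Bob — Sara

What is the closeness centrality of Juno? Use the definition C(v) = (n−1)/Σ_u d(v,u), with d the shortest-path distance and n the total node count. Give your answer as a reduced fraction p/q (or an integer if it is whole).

11/21

Distances from Juno: Arjun:2, Bob:2, Ivy:2, Jamal:2, Kofi:2, Miro:2, Pablo:2, Ravi:2, Sara:1, Vera:2, Ximena:2. Sum = 21.
n = 12, so closeness = 11/21.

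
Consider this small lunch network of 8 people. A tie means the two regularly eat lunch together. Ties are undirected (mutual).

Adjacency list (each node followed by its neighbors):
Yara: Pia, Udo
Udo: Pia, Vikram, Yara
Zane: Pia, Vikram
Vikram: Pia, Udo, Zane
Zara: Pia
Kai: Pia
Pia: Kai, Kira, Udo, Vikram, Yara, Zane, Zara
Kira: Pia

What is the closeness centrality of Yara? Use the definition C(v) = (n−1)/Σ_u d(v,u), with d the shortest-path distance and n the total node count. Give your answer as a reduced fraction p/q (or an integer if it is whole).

Distances from Yara: Kai:2, Kira:2, Pia:1, Udo:1, Vikram:2, Zane:2, Zara:2. Sum = 12.
n = 8, so closeness = 7/12.

7/12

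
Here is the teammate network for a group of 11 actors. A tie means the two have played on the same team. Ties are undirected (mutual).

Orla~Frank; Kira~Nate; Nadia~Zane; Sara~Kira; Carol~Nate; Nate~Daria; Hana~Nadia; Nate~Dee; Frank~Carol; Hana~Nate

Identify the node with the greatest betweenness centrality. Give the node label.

Unnormalized betweenness of each node: Carol:16, Daria:0, Dee:0, Frank:9, Hana:16, Kira:9, Nadia:9, Nate:38, Orla:0, Sara:0, Zane:0.
Nate has the largest value, 38, making it the main broker — the node through which the most shortest paths run.

Nate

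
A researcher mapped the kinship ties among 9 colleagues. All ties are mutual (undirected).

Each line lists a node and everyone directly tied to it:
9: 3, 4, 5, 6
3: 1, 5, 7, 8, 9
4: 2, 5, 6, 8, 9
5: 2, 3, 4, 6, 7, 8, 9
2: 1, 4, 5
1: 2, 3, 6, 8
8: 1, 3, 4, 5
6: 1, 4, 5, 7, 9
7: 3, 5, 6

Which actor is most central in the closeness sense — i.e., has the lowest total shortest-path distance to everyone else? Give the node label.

5

Farness (sum of distances to all others) for each node — 1:12, 2:13, 3:11, 4:11, 5:9, 6:11, 7:13, 8:12, 9:12.
The smallest farness is 9, for 5, so 5 has the highest closeness.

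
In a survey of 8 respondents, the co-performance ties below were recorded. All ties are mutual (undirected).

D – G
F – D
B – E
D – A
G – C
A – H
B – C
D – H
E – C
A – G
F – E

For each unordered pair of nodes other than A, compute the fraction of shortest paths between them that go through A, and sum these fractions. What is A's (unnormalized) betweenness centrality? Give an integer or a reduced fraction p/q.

4/3

Pairs whose geodesics pass through A — G–H: 1/2; H–C: 1/2; H–B: 1/3.
All other pairs contribute 0.
Summing the contributions gives betweenness(A) = 4/3.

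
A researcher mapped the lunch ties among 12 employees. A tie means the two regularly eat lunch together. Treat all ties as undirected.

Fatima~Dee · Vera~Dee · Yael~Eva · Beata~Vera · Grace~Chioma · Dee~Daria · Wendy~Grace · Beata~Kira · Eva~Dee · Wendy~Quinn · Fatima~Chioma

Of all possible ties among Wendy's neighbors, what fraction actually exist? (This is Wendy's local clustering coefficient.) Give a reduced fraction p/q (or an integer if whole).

0

Wendy's neighbors: Grace and Quinn (k = 2).
Possible neighbor pairs: C(2,2) = 1. Edges among them: none → e = 0.
Clustering(Wendy) = 0/1.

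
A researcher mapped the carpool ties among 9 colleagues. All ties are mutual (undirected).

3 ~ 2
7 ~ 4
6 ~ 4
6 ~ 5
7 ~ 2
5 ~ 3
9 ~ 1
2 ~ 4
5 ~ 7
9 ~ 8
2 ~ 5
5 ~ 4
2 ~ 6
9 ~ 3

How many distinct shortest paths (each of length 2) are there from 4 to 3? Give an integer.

2

The shortest distance is 2. The length-2 paths are: 4–2–3; 4–5–3.
That gives 2 distinct shortest paths.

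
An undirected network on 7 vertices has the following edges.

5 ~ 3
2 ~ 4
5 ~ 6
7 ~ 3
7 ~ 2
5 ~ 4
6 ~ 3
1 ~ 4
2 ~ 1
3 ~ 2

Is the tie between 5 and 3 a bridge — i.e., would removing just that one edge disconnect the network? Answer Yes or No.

Even without that edge, 5 still reaches 3 via 5 – 6 – 3, so the network stays connected. Not a bridge.

No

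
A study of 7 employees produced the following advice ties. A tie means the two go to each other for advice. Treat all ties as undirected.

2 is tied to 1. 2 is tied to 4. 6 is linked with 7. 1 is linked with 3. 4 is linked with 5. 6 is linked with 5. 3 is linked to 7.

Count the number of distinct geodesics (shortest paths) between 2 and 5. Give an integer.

1

The shortest distance is 2, and the only length-2 path is 2–4–5. So there is exactly 1 shortest path.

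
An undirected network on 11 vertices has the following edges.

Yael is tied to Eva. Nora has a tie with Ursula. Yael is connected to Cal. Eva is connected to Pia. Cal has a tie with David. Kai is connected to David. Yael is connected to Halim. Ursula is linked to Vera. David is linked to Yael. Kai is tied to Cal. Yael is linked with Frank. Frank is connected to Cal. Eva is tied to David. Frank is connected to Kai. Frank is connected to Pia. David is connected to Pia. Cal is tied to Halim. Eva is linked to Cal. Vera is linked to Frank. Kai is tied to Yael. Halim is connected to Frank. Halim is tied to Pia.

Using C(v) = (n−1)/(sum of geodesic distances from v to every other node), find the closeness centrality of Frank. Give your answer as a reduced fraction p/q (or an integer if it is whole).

2/3

Distances from Frank: Cal:1, David:2, Eva:2, Halim:1, Kai:1, Nora:3, Pia:1, Ursula:2, Vera:1, Yael:1. Sum = 15.
n = 11, so closeness = 10/15 = 2/3.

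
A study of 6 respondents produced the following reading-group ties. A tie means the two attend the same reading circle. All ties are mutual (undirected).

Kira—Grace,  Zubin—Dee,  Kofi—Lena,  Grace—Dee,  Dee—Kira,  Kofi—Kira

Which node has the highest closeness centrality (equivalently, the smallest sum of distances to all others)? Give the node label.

Kira

Farness (sum of distances to all others) for each node — Dee:8, Grace:9, Kira:7, Kofi:9, Lena:13, Zubin:12.
The smallest farness is 7, for Kira, so Kira has the highest closeness.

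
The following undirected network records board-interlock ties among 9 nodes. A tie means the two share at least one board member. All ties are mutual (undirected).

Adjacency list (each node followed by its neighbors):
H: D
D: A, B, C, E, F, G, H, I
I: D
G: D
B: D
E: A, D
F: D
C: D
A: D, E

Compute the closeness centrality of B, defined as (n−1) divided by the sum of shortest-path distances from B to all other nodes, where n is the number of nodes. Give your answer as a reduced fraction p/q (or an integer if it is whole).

8/15

Distances from B: A:2, C:2, D:1, E:2, F:2, G:2, H:2, I:2. Sum = 15.
n = 9, so closeness = 8/15.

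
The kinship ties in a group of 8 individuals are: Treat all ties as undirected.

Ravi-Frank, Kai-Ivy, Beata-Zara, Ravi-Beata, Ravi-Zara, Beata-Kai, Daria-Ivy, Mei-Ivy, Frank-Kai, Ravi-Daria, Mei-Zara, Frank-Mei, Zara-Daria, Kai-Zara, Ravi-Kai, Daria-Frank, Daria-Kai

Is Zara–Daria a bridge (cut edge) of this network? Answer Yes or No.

No

Even without that edge, Zara still reaches Daria via Zara – Kai – Daria, so the network stays connected. Not a bridge.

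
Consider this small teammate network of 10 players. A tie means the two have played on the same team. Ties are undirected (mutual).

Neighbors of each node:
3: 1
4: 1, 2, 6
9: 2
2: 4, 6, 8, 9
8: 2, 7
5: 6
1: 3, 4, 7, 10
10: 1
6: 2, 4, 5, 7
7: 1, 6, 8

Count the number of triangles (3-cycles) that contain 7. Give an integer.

7's neighbors are 1, 6, and 8, but none of them are tied to each other, so no triangle contains 7.

0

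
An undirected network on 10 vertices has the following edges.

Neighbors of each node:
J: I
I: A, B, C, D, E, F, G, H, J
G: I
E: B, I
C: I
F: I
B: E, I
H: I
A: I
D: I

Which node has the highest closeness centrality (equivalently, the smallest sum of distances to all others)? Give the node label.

I

Farness (sum of distances to all others) for each node — A:17, B:16, C:17, D:17, E:16, F:17, G:17, H:17, I:9, J:17.
The smallest farness is 9, for I, so I has the highest closeness.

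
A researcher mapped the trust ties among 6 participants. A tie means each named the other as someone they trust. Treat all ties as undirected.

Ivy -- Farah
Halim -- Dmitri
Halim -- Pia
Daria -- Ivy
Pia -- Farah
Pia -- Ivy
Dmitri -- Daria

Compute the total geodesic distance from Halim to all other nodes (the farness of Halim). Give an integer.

8

Distances from Halim: Daria:2, Dmitri:1, Farah:2, Ivy:2, Pia:1.
Sum = 2 + 1 + 2 + 2 + 1 = 8.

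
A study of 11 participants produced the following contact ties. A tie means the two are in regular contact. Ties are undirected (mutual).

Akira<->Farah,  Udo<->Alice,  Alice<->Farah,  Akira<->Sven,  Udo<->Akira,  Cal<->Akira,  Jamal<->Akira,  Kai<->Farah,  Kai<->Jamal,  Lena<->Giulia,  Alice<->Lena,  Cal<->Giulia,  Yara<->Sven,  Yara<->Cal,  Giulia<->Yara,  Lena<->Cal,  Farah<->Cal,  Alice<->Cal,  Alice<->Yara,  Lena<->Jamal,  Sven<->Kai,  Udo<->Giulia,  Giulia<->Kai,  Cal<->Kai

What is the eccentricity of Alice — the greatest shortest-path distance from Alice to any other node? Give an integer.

Distances from Alice: Akira:2, Cal:1, Farah:1, Giulia:2, Jamal:2, Kai:2, Lena:1, Sven:2, Udo:1, Yara:1.
The largest is 2 (to Giulia, Kai, Akira, Jamal, and Sven), so the eccentricity of Alice is 2.

2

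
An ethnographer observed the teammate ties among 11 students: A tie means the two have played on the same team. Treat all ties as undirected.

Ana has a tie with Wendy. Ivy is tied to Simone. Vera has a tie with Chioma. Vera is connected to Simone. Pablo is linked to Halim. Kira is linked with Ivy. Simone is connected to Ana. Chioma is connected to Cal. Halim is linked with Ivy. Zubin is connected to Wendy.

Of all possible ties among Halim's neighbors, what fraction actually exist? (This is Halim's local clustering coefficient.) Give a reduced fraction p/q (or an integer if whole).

0

Halim's neighbors: Ivy and Pablo (k = 2).
Possible neighbor pairs: C(2,2) = 1. Edges among them: none → e = 0.
Clustering(Halim) = 0/1.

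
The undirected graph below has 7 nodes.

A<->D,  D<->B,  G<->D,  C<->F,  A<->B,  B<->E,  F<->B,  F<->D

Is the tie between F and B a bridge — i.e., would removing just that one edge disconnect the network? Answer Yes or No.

Even without that edge, F still reaches B via F – D – B, so the network stays connected. Not a bridge.

No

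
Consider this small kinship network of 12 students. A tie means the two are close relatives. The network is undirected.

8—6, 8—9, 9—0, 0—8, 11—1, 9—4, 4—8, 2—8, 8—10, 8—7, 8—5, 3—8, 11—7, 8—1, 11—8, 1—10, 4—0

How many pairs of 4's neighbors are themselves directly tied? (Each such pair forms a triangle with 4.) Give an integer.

4's neighbors: 0, 8, and 9.
Neighbor pairs that are themselves tied: 4–0–8; 4–0–9; 4–8–9. Each forms one triangle with 4, for 3 in total.

3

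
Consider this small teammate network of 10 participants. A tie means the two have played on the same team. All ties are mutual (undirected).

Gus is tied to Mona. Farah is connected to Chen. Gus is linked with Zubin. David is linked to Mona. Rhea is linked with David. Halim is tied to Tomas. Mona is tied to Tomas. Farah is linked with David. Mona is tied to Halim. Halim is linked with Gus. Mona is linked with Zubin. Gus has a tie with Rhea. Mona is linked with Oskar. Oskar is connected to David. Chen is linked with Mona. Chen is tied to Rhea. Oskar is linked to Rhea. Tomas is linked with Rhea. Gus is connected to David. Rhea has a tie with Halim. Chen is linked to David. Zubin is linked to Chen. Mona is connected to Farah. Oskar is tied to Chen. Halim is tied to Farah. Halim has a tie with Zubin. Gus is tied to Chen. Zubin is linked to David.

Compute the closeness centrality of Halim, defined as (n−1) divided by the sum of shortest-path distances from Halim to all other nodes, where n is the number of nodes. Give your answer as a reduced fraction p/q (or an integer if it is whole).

Distances from Halim: Chen:2, David:2, Farah:1, Gus:1, Mona:1, Oskar:2, Rhea:1, Tomas:1, Zubin:1. Sum = 12.
n = 10, so closeness = 9/12 = 3/4.

3/4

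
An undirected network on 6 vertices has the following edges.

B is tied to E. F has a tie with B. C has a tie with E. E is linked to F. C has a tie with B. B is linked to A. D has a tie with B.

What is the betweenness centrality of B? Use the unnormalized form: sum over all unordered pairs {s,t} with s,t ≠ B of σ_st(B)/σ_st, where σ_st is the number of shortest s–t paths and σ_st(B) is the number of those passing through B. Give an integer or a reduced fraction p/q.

Pairs whose geodesics pass through B — F–D: 1; F–C: 1/2; F–A: 1; D–C: 1; D–E: 1; D–A: 1; C–A: 1; E–A: 1.
All other pairs contribute 0.
Summing the contributions gives betweenness(B) = 15/2.

15/2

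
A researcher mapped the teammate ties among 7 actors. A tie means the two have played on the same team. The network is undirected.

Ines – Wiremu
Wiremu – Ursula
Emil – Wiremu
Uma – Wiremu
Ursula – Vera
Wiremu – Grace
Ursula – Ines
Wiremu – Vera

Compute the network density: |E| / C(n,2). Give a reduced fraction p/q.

8/21

There are 8 edges and 7 nodes, so the maximum possible is C(7,2) = 21.
Density = 8/21.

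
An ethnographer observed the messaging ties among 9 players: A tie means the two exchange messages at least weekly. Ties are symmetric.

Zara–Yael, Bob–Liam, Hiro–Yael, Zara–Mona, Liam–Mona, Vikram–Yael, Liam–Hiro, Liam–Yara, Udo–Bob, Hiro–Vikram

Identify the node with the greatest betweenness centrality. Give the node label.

Liam

Unnormalized betweenness of each node: Bob:7, Hiro:17/2, Liam:37/2, Mona:4, Udo:0, Vikram:0, Yael:5/2, Yara:0, Zara:3/2.
Liam has the largest value, 37/2, making it the main broker — the node through which the most shortest paths run.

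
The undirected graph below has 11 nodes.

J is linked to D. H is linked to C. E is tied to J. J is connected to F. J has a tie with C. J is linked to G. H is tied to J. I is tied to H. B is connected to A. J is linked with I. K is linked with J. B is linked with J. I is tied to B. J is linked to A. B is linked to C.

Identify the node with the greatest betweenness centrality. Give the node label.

J

Unnormalized betweenness of each node: A:0, B:4/3, C:1/3, D:0, E:0, F:0, G:0, H:1/3, I:1/3, J:113/3, K:0.
J has the largest value, 113/3, making it the main broker — the node through which the most shortest paths run.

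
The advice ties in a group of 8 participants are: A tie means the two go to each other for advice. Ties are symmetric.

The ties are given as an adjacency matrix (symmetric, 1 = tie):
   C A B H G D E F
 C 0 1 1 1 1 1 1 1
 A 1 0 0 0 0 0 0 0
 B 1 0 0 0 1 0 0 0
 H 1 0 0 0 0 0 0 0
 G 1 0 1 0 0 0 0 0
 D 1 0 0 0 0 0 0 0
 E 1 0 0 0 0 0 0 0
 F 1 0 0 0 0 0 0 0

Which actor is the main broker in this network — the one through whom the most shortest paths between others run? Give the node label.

Unnormalized betweenness of each node: A:0, B:0, C:20, D:0, E:0, F:0, G:0, H:0.
C has the largest value, 20, making it the main broker — the node through which the most shortest paths run.

C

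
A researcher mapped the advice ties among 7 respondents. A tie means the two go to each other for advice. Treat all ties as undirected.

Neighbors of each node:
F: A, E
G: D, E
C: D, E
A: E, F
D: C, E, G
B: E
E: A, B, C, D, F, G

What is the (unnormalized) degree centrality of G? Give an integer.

2

G is directly tied to D and E. That is 2 neighbors, so the degree of G is 2.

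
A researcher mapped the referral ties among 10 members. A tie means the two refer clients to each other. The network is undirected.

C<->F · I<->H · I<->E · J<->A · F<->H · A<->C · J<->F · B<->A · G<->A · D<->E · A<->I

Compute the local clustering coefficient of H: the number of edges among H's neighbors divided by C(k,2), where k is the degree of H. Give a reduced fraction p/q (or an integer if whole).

H's neighbors: F and I (k = 2).
Possible neighbor pairs: C(2,2) = 1. Edges among them: none → e = 0.
Clustering(H) = 0/1.

0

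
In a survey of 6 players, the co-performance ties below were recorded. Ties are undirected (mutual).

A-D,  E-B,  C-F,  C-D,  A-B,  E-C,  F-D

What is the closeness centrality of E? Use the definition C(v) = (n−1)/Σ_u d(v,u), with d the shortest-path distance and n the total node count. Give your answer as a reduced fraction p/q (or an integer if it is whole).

Distances from E: A:2, B:1, C:1, D:2, F:2. Sum = 8.
n = 6, so closeness = 5/8.

5/8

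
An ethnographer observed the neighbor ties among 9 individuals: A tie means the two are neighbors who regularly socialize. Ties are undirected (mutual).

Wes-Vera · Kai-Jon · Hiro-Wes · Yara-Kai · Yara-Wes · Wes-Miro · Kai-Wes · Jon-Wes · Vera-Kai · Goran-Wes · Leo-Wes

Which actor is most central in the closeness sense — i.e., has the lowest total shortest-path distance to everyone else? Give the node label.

Farness (sum of distances to all others) for each node — Goran:15, Hiro:15, Jon:14, Kai:12, Leo:15, Miro:15, Vera:14, Wes:8, Yara:14.
The smallest farness is 8, for Wes, so Wes has the highest closeness.

Wes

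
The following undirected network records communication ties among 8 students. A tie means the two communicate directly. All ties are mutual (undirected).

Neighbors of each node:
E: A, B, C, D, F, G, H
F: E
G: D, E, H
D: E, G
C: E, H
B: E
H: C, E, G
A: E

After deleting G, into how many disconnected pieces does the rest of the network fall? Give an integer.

G's neighbors (D, E, and H) remain reachable from one another through other ties, so the rest of the network stays in one piece.

1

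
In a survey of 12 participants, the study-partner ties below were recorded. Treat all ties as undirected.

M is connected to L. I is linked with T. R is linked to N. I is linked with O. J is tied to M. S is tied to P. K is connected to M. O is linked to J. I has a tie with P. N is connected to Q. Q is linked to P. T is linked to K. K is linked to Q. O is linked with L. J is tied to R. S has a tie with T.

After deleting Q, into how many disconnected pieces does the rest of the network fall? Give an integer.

1

Q's neighbors (K, N, and P) remain reachable from one another through other ties, so the rest of the network stays in one piece.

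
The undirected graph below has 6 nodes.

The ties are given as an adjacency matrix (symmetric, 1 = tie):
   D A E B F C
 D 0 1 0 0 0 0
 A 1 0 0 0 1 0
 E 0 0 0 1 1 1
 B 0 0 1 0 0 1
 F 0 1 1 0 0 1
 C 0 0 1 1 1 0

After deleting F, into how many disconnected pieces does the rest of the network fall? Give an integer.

2

Without F, the remaining ties split the others into: {A, D}; {B, C, E}.
That's 2 separate components.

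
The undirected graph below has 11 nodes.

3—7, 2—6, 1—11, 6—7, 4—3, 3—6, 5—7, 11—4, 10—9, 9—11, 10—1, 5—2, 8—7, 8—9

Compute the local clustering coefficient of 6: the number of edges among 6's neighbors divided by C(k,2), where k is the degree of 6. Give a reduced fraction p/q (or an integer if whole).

1/3

6's neighbors: 2, 3, and 7 (k = 3).
Possible neighbor pairs: C(3,2) = 3. Edges among them: 3–7 → e = 1.
Clustering(6) = 1/3.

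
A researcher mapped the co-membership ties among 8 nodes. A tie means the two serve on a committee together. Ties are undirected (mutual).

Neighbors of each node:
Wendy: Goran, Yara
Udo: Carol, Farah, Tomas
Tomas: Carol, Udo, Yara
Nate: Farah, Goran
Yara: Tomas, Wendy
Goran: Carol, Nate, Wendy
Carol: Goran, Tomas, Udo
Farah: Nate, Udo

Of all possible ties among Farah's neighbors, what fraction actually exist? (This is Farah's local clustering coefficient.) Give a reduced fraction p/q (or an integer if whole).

Farah's neighbors: Nate and Udo (k = 2).
Possible neighbor pairs: C(2,2) = 1. Edges among them: none → e = 0.
Clustering(Farah) = 0/1.

0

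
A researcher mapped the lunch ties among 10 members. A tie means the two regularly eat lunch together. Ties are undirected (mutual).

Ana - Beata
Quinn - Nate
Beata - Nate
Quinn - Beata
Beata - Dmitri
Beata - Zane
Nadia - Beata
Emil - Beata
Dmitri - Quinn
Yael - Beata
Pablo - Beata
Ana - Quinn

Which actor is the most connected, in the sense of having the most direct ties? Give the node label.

Degrees — Ana:2, Beata:9, Dmitri:2, Emil:1, Nadia:1, Nate:2, Pablo:1, Quinn:4, Yael:1, Zane:1.
The maximum is 9, attained only by Beata.

Beata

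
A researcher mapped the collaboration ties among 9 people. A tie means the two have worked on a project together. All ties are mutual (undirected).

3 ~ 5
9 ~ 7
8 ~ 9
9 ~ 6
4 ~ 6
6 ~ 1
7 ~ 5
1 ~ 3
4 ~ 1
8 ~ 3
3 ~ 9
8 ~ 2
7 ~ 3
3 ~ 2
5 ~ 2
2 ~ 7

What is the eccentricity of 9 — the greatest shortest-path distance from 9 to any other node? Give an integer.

2

Distances from 9: 1:2, 2:2, 3:1, 4:2, 5:2, 6:1, 7:1, 8:1.
The largest is 2 (to 2, 5, 1, and 4), so the eccentricity of 9 is 2.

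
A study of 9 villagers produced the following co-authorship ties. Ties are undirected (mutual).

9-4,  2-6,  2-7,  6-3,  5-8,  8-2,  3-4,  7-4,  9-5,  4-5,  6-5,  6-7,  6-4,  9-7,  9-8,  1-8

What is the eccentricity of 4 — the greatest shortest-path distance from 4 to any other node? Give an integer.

3

Distances from 4: 1:3, 2:2, 3:1, 5:1, 6:1, 7:1, 8:2, 9:1.
The largest is 3 (to 1), so the eccentricity of 4 is 3.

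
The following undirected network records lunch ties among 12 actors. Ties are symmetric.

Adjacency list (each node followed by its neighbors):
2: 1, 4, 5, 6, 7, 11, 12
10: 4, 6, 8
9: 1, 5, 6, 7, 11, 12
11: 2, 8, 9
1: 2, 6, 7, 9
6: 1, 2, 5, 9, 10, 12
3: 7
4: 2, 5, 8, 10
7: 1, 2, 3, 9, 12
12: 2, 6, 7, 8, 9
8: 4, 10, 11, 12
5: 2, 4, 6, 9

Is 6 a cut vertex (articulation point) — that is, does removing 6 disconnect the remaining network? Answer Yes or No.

No

Even without 6, every remaining node can still reach every other (the residual graph is connected), so 6 is not a cut vertex.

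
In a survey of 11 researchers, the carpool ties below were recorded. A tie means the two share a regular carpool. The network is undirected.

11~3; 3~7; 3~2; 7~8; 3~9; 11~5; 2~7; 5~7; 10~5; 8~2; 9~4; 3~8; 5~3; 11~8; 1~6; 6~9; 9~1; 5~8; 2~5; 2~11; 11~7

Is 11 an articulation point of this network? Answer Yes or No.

Even without 11, every remaining node can still reach every other (the residual graph is connected), so 11 is not a cut vertex.

No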